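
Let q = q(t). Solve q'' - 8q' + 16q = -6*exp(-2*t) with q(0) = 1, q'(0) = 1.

q = -exp(-2*t)/6 + 7*exp(4*t)/6 - 4*t*exp(4*t)

Characteristic equation r² - 8r + 16 = 0 has discriminant (-8)² - 4·(16) = 0, so r = 4 is a repeated root.
Hence q_h = (C1 + C2*t)*exp(4*t).
Try q_p = A*exp(-2*t). Substituting into the equation and dividing by exp(-2*t) gives A = -1/6, so q_p = -exp(-2*t)/6.
General solution: q = -exp(-2*t)/6 + C1*exp(4*t) + C2*t*exp(4*t).
Apply the initial conditions: q(0) = -1/6 + C1 = 1 and q'(0) = 1/3 + C2 + 4*C1 = 1. Solving gives C1 = 7/6, C2 = -4.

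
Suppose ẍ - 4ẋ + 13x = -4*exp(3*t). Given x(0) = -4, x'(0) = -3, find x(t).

Characteristic equation r² - 4r + 13 = 0 has discriminant (-4)² - 4·(13) = -36 < 0, so r = 2 ± 3i.
Hence x_h = C1*cos(3*t)*exp(2*t) + C2*exp(2*t)*sin(3*t).
Try x_p = A*exp(3*t). Substituting into the equation and dividing by exp(3*t) gives A = -2/5, so x_p = -2*exp(3*t)/5.
General solution: x = -2*exp(3*t)/5 + C1*cos(3*t)*exp(2*t) + C2*exp(2*t)*sin(3*t).
Apply the initial conditions: x(0) = -2/5 + C1 = -4 and x'(0) = -6/5 + 2*C1 + 3*C2 = -3. Solving gives C1 = -18/5, C2 = 9/5.

x = -2*exp(3*t)/5 - 18*cos(3*t)*exp(2*t)/5 + 9*exp(2*t)*sin(3*t)/5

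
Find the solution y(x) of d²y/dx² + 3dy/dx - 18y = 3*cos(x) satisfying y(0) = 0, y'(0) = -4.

y = -57*cos(x)/370 - 31*exp(3*x)/90 + 9*sin(x)/370 + 166*exp(-6*x)/333

Characteristic equation r² + 3r - 18 = 0 factors as (r - 3)(r + 6) = 0, so r = 3, -6.
Hence y_h = C1*exp(3*x) + C2*exp(-6*x).
Try y_p = A*cos(x) + B*sin(x). Substituting and equating the coefficients of cos(x) and sin(x) gives A = -57/370, B = 9/370, so y_p = -57*cos(x)/370 + 9*sin(x)/370.
General solution: y = -57*cos(x)/370 + 9*sin(x)/370 + C1*exp(3*x) + C2*exp(-6*x).
Apply the initial conditions: y(0) = -57/370 + C1 + C2 = 0 and y'(0) = 9/370 - 6*C2 + 3*C1 = -4. Solving gives C1 = -31/90, C2 = 166/333.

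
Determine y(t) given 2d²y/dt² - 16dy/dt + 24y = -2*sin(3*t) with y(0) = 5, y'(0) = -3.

y = -49*exp(6*t)/15 - 8*cos(3*t)/195 - sin(3*t)/195 + 108*exp(2*t)/13

Divide through by 2: y'' - 8y' + 12y = -sin(3*t).
Characteristic equation r² - 8r + 12 = 0 factors as (r - 6)(r - 2) = 0, so r = 6, 2.
Hence y_h = C1*exp(6*t) + C2*exp(2*t).
Try y_p = A*cos(3*t) + B*sin(3*t). Substituting and equating the coefficients of cos(3t) and sin(3t) gives A = -8/195, B = -1/195, so y_p = -8*cos(3*t)/195 - sin(3*t)/195.
General solution: y = -8*cos(3*t)/195 - sin(3*t)/195 + C1*exp(6*t) + C2*exp(2*t).
Apply the initial conditions: y(0) = -8/195 + C1 + C2 = 5 and y'(0) = -1/65 + 2*C2 + 6*C1 = -3. Solving gives C1 = -49/15, C2 = 108/13.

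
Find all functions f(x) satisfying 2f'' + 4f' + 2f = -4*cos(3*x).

f = -3*sin(3*x)/25 + 4*cos(3*x)/25 + C1*exp(-x) + C2*x*exp(-x)

Divide through by 2: f'' + 2f' + f = -2*cos(3*x).
Characteristic equation r² + 2r + 1 = 0 has discriminant (2)² - 4·(1) = 0, so r = -1 is a repeated root.
Hence f_h = (C1 + C2*x)*exp(-x).
Try f_p = A*cos(3*x) + B*sin(3*x). Substituting and equating the coefficients of cos(3x) and sin(3x) gives A = 4/25, B = -3/25, so f_p = -3*sin(3*x)/25 + 4*cos(3*x)/25.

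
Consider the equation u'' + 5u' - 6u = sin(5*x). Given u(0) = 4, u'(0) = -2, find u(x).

Characteristic equation r² + 5r - 6 = 0 factors as (r - 1)(r + 6) = 0, so r = 1, -6.
Hence u_h = C1*exp(x) + C2*exp(-6*x).
Try u_p = A*cos(5*x) + B*sin(5*x). Substituting and equating the coefficients of cos(5x) and sin(5x) gives A = -25/1586, B = -31/1586, so u_p = -31*sin(5*x)/1586 - 25*cos(5*x)/1586.
General solution: u = -31*sin(5*x)/1586 - 25*cos(5*x)/1586 + C1*exp(x) + C2*exp(-6*x).
Apply the initial conditions: u(0) = -25/1586 + C1 + C2 = 4 and u'(0) = -155/1586 + C1 - 6*C2 = -2. Solving gives C1 = 577/182, C2 = 361/427.

u = -31*sin(5*x)/1586 - 25*cos(5*x)/1586 + 361*exp(-6*x)/427 + 577*exp(x)/182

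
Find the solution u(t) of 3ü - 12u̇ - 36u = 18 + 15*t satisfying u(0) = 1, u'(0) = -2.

Divide through by 3: u'' - 4u' - 12u = 6 + 5*t.
Characteristic equation r² - 4r - 12 = 0 factors as (r + 2)(r - 6) = 0, so r = -2, 6.
Hence u_h = C1*exp(-2*t) + C2*exp(6*t).
For the particular solution try u_p = A0 + A1*t. Substituting and matching coefficients of each power of t gives A0 = -13/36, A1 = -5/12, so u_p = -13/36 - 5*t/12.
General solution: u = -13/36 - 5*t/12 + C1*exp(-2*t) + C2*exp(6*t).
Apply the initial conditions: u(0) = -13/36 + C1 + C2 = 1 and u'(0) = -5/12 - 2*C1 + 6*C2 = -2. Solving gives C1 = 39/32, C2 = 41/288.

u = -13/36 - 5*t/12 + 39*exp(-2*t)/32 + 41*exp(6*t)/288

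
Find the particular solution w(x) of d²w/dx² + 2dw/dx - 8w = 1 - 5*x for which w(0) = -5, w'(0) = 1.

w = 1/32 - 167*exp(-4*x)/96 - 79*exp(2*x)/24 + 5*x/8

Characteristic equation r² + 2r - 8 = 0 factors as (r - 2)(r + 4) = 0, so r = 2, -4.
Hence w_h = C1*exp(2*x) + C2*exp(-4*x).
For the particular solution try w_p = A0 + A1*x. Substituting and matching coefficients of each power of x gives A0 = 1/32, A1 = 5/8, so w_p = 1/32 + 5*x/8.
General solution: w = 1/32 + 5*x/8 + C1*exp(2*x) + C2*exp(-4*x).
Apply the initial conditions: w(0) = 1/32 + C1 + C2 = -5 and w'(0) = 5/8 - 4*C2 + 2*C1 = 1. Solving gives C1 = -79/24, C2 = -167/96.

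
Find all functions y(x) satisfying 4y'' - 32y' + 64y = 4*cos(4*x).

y = -sin(4*x)/32 + C1*exp(4*x) + C2*x*exp(4*x)

Divide through by 4: y'' - 8y' + 16y = cos(4*x).
Characteristic equation r² - 8r + 16 = 0 has discriminant (-8)² - 4·(16) = 0, so r = 4 is a repeated root.
Hence y_h = (C1 + C2*x)*exp(4*x).
Try y_p = A*cos(4*x) + B*sin(4*x). Substituting and equating the coefficients of cos(4x) and sin(4x) gives A = 0, B = -1/32, so y_p = -sin(4*x)/32.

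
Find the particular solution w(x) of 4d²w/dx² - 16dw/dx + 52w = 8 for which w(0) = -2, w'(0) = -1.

Divide through by 4: w'' - 4w' + 13w = 2.
Characteristic equation r² - 4r + 13 = 0 has discriminant (-4)² - 4·(13) = -36 < 0, so r = 2 ± 3i.
Hence w_h = C1*cos(3*x)*exp(2*x) + C2*exp(2*x)*sin(3*x).
For the particular solution try w_p = A0. Substituting and matching coefficients of each power of x gives A0 = 2/13, so w_p = 2/13.
General solution: w = 2/13 + C1*cos(3*x)*exp(2*x) + C2*exp(2*x)*sin(3*x).
Apply the initial conditions: w(0) = 2/13 + C1 = -2 and w'(0) = 2*C1 + 3*C2 = -1. Solving gives C1 = -28/13, C2 = 43/39.

w = 2/13 - 28*cos(3*x)*exp(2*x)/13 + 43*exp(2*x)*sin(3*x)/39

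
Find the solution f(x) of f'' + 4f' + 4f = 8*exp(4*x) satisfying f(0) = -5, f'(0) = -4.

f = -47*exp(-2*x)/9 + 2*exp(4*x)/9 - 46*x*exp(-2*x)/3

Characteristic equation r² + 4r + 4 = 0 has discriminant (4)² - 4·(4) = 0, so r = -2 is a repeated root.
Hence f_h = (C1 + C2*x)*exp(-2*x).
Try f_p = A*exp(4*x). Substituting into the equation and dividing by exp(4*x) gives A = 2/9, so f_p = 2*exp(4*x)/9.
General solution: f = 2*exp(4*x)/9 + C1*exp(-2*x) + C2*x*exp(-2*x).
Apply the initial conditions: f(0) = 2/9 + C1 = -5 and f'(0) = 8/9 + C2 - 2*C1 = -4. Solving gives C1 = -47/9, C2 = -46/3.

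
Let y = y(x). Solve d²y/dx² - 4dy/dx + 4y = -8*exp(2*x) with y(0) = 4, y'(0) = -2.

y = 4*exp(2*x) - 10*x*exp(2*x) - 4*x**2*exp(2*x)

Characteristic equation r² - 4r + 4 = 0 has discriminant (-4)² - 4·(4) = 0, so r = 2 is a repeated root.
Hence y_h = (C1 + C2*x)*exp(2*x).
Since exp(2*x) solves the homogeneous equation (r = 2 is a root of multiplicity 2), multiply the trial by x^2. Try y_p = A*x^2*exp(2*x). Substituting into the equation and dividing by exp(2*x) gives A = -4, so y_p = -4*x^2*exp(2*x).
General solution: y = C1*exp(2*x) - 4*x^2*exp(2*x) + C2*x*exp(2*x).
Apply the initial conditions: y(0) = C1 = 4 and y'(0) = C2 + 2*C1 = -2. Solving gives C1 = 4, C2 = -10.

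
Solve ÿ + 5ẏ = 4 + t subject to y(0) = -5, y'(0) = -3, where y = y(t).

y = -719/125 + t**2/10 + 19*t/25 + 94*exp(-5*t)/125

Characteristic equation r² + 5r = 0 factors as (r + 5)r = 0, so r = -5, 0.
Hence y_h = C1*exp(-5*t) + C2.
Since 0 is a characteristic root (multiplicity 1), multiply the polynomial trial by t: try y_p = t*(A0 + A1*t). Substituting and matching coefficients of each power of t gives A0 = 19/25, A1 = 1/10, so y_p = t^2/10 + 19*t/25.
General solution: y = C2 + t^2/10 + 19*t/25 + C1*exp(-5*t).
Apply the initial conditions: y(0) = C1 + C2 = -5 and y'(0) = 19/25 - 5*C1 = -3. Solving gives C1 = 94/125, C2 = -719/125.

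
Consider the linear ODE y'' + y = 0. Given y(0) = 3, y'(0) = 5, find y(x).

y = 3*cos(x) + 5*sin(x)

Characteristic equation r² + 1 = 0 has discriminant (0)² - 4·(1) = -4 < 0, so r = ± i.
Hence y_h = C1*cos(x) + C2*sin(x).
Apply the initial conditions: y(0) = C1 = 3 and y'(0) = C2 = 5. Solving gives C1 = 3, C2 = 5.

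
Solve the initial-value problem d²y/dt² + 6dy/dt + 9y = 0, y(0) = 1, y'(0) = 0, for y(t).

y = 3*t*exp(-3*t) + exp(-3*t)

Characteristic equation r² + 6r + 9 = 0 has discriminant (6)² - 4·(9) = 0, so r = -3 is a repeated root.
Hence y_h = (C1 + C2*t)*exp(-3*t).
Apply the initial conditions: y(0) = C1 = 1 and y'(0) = C2 - 3*C1 = 0. Solving gives C1 = 1, C2 = 3.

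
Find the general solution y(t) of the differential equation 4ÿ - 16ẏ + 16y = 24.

Divide through by 4: y'' - 4y' + 4y = 6.
Characteristic equation r² - 4r + 4 = 0 has discriminant (-4)² - 4·(4) = 0, so r = 2 is a repeated root.
Hence y_h = (C1 + C2*t)*exp(2*t).
For the particular solution try y_p = A0. Substituting and matching coefficients of each power of t gives A0 = 3/2, so y_p = 3/2.

y = 3/2 + C1*exp(2*t) + C2*t*exp(2*t)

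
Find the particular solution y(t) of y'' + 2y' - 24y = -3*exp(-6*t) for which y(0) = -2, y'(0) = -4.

y = -163*exp(4*t)/100 - 37*exp(-6*t)/100 + 3*t*exp(-6*t)/10

Characteristic equation r² + 2r - 24 = 0 factors as (r - 4)(r + 6) = 0, so r = 4, -6.
Hence y_h = C1*exp(4*t) + C2*exp(-6*t).
Since exp(-6*t) solves the homogeneous equation (r = -6 is a root of multiplicity 1), multiply the trial by t. Try y_p = A*t*exp(-6*t). Substituting into the equation and dividing by exp(-6*t) gives A = 3/10, so y_p = 3*t*exp(-6*t)/10.
General solution: y = C1*exp(4*t) + C2*exp(-6*t) + 3*t*exp(-6*t)/10.
Apply the initial conditions: y(0) = C1 + C2 = -2 and y'(0) = 3/10 - 6*C2 + 4*C1 = -4. Solving gives C1 = -163/100, C2 = -37/100.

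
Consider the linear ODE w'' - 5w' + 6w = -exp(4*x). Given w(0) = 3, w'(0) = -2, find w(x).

Characteristic equation r² - 5r + 6 = 0 factors as (r - 3)(r - 2) = 0, so r = 3, 2.
Hence w_h = C1*exp(3*x) + C2*exp(2*x).
Try w_p = A*exp(4*x). Substituting into the equation and dividing by exp(4*x) gives A = -1/2, so w_p = -exp(4*x)/2.
General solution: w = -exp(4*x)/2 + C1*exp(3*x) + C2*exp(2*x).
Apply the initial conditions: w(0) = -1/2 + C1 + C2 = 3 and w'(0) = -2 + 2*C2 + 3*C1 = -2. Solving gives C1 = -7, C2 = 21/2.

w = -7*exp(3*x) - exp(4*x)/2 + 21*exp(2*x)/2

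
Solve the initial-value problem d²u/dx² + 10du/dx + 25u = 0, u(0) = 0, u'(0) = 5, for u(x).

Characteristic equation r² + 10r + 25 = 0 has discriminant (10)² - 4·(25) = 0, so r = -5 is a repeated root.
Hence u_h = (C1 + C2*x)*exp(-5*x).
Apply the initial conditions: u(0) = C1 = 0 and u'(0) = C2 - 5*C1 = 5. Solving gives C1 = 0, C2 = 5.

u = 5*x*exp(-5*x)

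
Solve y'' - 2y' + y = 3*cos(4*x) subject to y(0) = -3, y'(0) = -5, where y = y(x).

Characteristic equation r² - 2r + 1 = 0 has discriminant (-2)² - 4·(1) = 0, so r = 1 is a repeated root.
Hence y_h = (C1 + C2*x)*exp(x).
Try y_p = A*cos(4*x) + B*sin(4*x). Substituting and equating the coefficients of cos(4x) and sin(4x) gives A = -45/289, B = -24/289, so y_p = -45*cos(4*x)/289 - 24*sin(4*x)/289.
General solution: y = -45*cos(4*x)/289 - 24*sin(4*x)/289 + C1*exp(x) + C2*x*exp(x).
Apply the initial conditions: y(0) = -45/289 + C1 = -3 and y'(0) = -96/289 + C1 + C2 = -5. Solving gives C1 = -822/289, C2 = -31/17.

y = -822*exp(x)/289 - 45*cos(4*x)/289 - 24*sin(4*x)/289 - 31*x*exp(x)/17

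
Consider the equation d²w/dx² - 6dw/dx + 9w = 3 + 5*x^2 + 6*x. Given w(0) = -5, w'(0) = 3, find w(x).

Characteristic equation r² - 6r + 9 = 0 has discriminant (-6)² - 4·(9) = 0, so r = 3 is a repeated root.
Hence w_h = (C1 + C2*x)*exp(3*x).
For the particular solution try w_p = A0 + A1*x + A2*x^2. Substituting and matching coefficients of each power of x gives A0 = 31/27, A1 = 38/27, A2 = 5/9, so w_p = 31/27 + 5*x^2/9 + 38*x/27.
General solution: w = 31/27 + 5*x^2/9 + 38*x/27 + C1*exp(3*x) + C2*x*exp(3*x).
Apply the initial conditions: w(0) = 31/27 + C1 = -5 and w'(0) = 38/27 + C2 + 3*C1 = 3. Solving gives C1 = -166/27, C2 = 541/27.

w = 31/27 - 166*exp(3*x)/27 + 5*x**2/9 + 38*x/27 + 541*x*exp(3*x)/27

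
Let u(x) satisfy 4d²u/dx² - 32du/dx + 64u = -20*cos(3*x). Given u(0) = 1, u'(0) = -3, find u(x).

u = -7*cos(3*x)/125 + 24*sin(3*x)/125 + 132*exp(4*x)/125 - 39*x*exp(4*x)/5

Divide through by 4: u'' - 8u' + 16u = -5*cos(3*x).
Characteristic equation r² - 8r + 16 = 0 has discriminant (-8)² - 4·(16) = 0, so r = 4 is a repeated root.
Hence u_h = (C1 + C2*x)*exp(4*x).
Try u_p = A*cos(3*x) + B*sin(3*x). Substituting and equating the coefficients of cos(3x) and sin(3x) gives A = -7/125, B = 24/125, so u_p = -7*cos(3*x)/125 + 24*sin(3*x)/125.
General solution: u = -7*cos(3*x)/125 + 24*sin(3*x)/125 + C1*exp(4*x) + C2*x*exp(4*x).
Apply the initial conditions: u(0) = -7/125 + C1 = 1 and u'(0) = 72/125 + C2 + 4*C1 = -3. Solving gives C1 = 132/125, C2 = -39/5.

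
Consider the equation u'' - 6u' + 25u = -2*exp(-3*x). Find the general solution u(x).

u = -exp(-3*x)/26 + C1*cos(4*x)*exp(3*x) + C2*exp(3*x)*sin(4*x)

Characteristic equation r² - 6r + 25 = 0 has discriminant (-6)² - 4·(25) = -64 < 0, so r = 3 ± 4i.
Hence u_h = C1*cos(4*x)*exp(3*x) + C2*exp(3*x)*sin(4*x).
Try u_p = A*exp(-3*x). Substituting into the equation and dividing by exp(-3*x) gives A = -1/26, so u_p = -exp(-3*x)/26.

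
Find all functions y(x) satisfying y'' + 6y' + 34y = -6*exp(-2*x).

y = -3*exp(-2*x)/13 + C1*cos(5*x)*exp(-3*x) + C2*exp(-3*x)*sin(5*x)

Characteristic equation r² + 6r + 34 = 0 has discriminant (6)² - 4·(34) = -100 < 0, so r = -3 ± 5i.
Hence y_h = C1*cos(5*x)*exp(-3*x) + C2*exp(-3*x)*sin(5*x).
Try y_p = A*exp(-2*x). Substituting into the equation and dividing by exp(-2*x) gives A = -3/13, so y_p = -3*exp(-2*x)/13.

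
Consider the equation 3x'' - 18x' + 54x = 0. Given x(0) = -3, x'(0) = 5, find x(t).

Divide through by 3: x'' - 6x' + 18x = 0.
Characteristic equation r² - 6r + 18 = 0 has discriminant (-6)² - 4·(18) = -36 < 0, so r = 3 ± 3i.
Hence x_h = C1*cos(3*t)*exp(3*t) + C2*exp(3*t)*sin(3*t).
Apply the initial conditions: x(0) = C1 = -3 and x'(0) = 3*C1 + 3*C2 = 5. Solving gives C1 = -3, C2 = 14/3.

x = -3*cos(3*t)*exp(3*t) + 14*exp(3*t)*sin(3*t)/3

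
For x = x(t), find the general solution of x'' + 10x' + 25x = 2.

Characteristic equation r² + 10r + 25 = 0 has discriminant (10)² - 4·(25) = 0, so r = -5 is a repeated root.
Hence x_h = (C1 + C2*t)*exp(-5*t).
For the particular solution try x_p = A0. Substituting and matching coefficients of each power of t gives A0 = 2/25, so x_p = 2/25.

x = 2/25 + C1*exp(-5*t) + C2*t*exp(-5*t)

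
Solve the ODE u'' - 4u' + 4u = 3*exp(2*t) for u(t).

Characteristic equation r² - 4r + 4 = 0 has discriminant (-4)² - 4·(4) = 0, so r = 2 is a repeated root.
Hence u_h = (C1 + C2*t)*exp(2*t).
Since exp(2*t) solves the homogeneous equation (r = 2 is a root of multiplicity 2), multiply the trial by t^2. Try u_p = A*t^2*exp(2*t). Substituting into the equation and dividing by exp(2*t) gives A = 3/2, so u_p = 3*t^2*exp(2*t)/2.

u = C1*exp(2*t) + 3*t**2*exp(2*t)/2 + C2*t*exp(2*t)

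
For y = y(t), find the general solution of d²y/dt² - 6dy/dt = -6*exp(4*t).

y = C2 + 3*exp(4*t)/4 + C1*exp(6*t)

Characteristic equation r² - 6r = 0 factors as (r - 6)r = 0, so r = 6, 0.
Hence y_h = C1*exp(6*t) + C2.
Try y_p = A*exp(4*t). Substituting into the equation and dividing by exp(4*t) gives A = 3/4, so y_p = 3*exp(4*t)/4.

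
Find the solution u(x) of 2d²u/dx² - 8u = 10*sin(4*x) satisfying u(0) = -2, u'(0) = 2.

Divide through by 2: u'' - 4u = 5*sin(4*x).
Characteristic equation r² - 4 = 0 factors as (r + 2)(r - 2) = 0, so r = -2, 2.
Hence u_h = C1*exp(-2*x) + C2*exp(2*x).
Try u_p = A*cos(4*x) + B*sin(4*x). Substituting and equating the coefficients of cos(4x) and sin(4x) gives A = 0, B = -1/4, so u_p = -sin(4*x)/4.
General solution: u = -sin(4*x)/4 + C1*exp(-2*x) + C2*exp(2*x).
Apply the initial conditions: u(0) = C1 + C2 = -2 and u'(0) = -1 - 2*C1 + 2*C2 = 2. Solving gives C1 = -7/4, C2 = -1/4.

u = -7*exp(-2*x)/4 - exp(2*x)/4 - sin(4*x)/4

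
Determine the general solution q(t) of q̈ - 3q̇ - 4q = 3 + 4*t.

Characteristic equation r² - 3r - 4 = 0 factors as (r - 4)(r + 1) = 0, so r = 4, -1.
Hence q_h = C1*exp(4*t) + C2*exp(-t).
For the particular solution try q_p = A0 + A1*t. Substituting and matching coefficients of each power of t gives A0 = 0, A1 = -1, so q_p = -t.

q = -t + C1*exp(4*t) + C2*exp(-t)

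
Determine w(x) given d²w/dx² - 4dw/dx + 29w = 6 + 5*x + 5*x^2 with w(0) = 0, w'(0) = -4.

w = 5496/24389 + 5*x**2/29 + 185*x/841 - 91929*exp(2*x)*sin(5*x)/121945 - 5496*cos(5*x)*exp(2*x)/24389

Characteristic equation r² - 4r + 29 = 0 has discriminant (-4)² - 4·(29) = -100 < 0, so r = 2 ± 5i.
Hence w_h = C1*cos(5*x)*exp(2*x) + C2*exp(2*x)*sin(5*x).
For the particular solution try w_p = A0 + A1*x + A2*x^2. Substituting and matching coefficients of each power of x gives A0 = 5496/24389, A1 = 185/841, A2 = 5/29, so w_p = 5496/24389 + 5*x^2/29 + 185*x/841.
General solution: w = 5496/24389 + 5*x^2/29 + 185*x/841 + C1*cos(5*x)*exp(2*x) + C2*exp(2*x)*sin(5*x).
Apply the initial conditions: w(0) = 5496/24389 + C1 = 0 and w'(0) = 185/841 + 2*C1 + 5*C2 = -4. Solving gives C1 = -5496/24389, C2 = -91929/121945.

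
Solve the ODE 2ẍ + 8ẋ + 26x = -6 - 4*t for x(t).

Divide through by 2: x'' + 4x' + 13x = -3 - 2*t.
Characteristic equation r² + 4r + 13 = 0 has discriminant (4)² - 4·(13) = -36 < 0, so r = -2 ± 3i.
Hence x_h = C1*cos(3*t)*exp(-2*t) + C2*exp(-2*t)*sin(3*t).
For the particular solution try x_p = A0 + A1*t. Substituting and matching coefficients of each power of t gives A0 = -31/169, A1 = -2/13, so x_p = -31/169 - 2*t/13.

x = -31/169 - 2*t/13 + C1*cos(3*t)*exp(-2*t) + C2*exp(-2*t)*sin(3*t)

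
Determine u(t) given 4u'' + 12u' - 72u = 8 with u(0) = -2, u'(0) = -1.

Divide through by 4: u'' + 3u' - 18u = 2.
Characteristic equation r² + 3r - 18 = 0 factors as (r - 3)(r + 6) = 0, so r = 3, -6.
Hence u_h = C1*exp(3*t) + C2*exp(-6*t).
For the particular solution try u_p = A0. Substituting and matching coefficients of each power of t gives A0 = -1/9, so u_p = -1/9.
General solution: u = -1/9 + C1*exp(3*t) + C2*exp(-6*t).
Apply the initial conditions: u(0) = -1/9 + C1 + C2 = -2 and u'(0) = -6*C2 + 3*C1 = -1. Solving gives C1 = -37/27, C2 = -14/27.

u = -1/9 - 37*exp(3*t)/27 - 14*exp(-6*t)/27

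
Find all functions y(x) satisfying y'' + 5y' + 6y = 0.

Characteristic equation r² + 5r + 6 = 0 factors as (r + 3)(r + 2) = 0, so r = -3, -2.
Hence y_h = C1*exp(-3*x) + C2*exp(-2*x).

y = C1*exp(-3*x) + C2*exp(-2*x)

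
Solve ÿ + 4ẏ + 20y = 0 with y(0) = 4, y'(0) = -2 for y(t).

y = 4*cos(4*t)*exp(-2*t) + 3*exp(-2*t)*sin(4*t)/2

Characteristic equation r² + 4r + 20 = 0 has discriminant (4)² - 4·(20) = -64 < 0, so r = -2 ± 4i.
Hence y_h = C1*cos(4*t)*exp(-2*t) + C2*exp(-2*t)*sin(4*t).
Apply the initial conditions: y(0) = C1 = 4 and y'(0) = -2*C1 + 4*C2 = -2. Solving gives C1 = 4, C2 = 3/2.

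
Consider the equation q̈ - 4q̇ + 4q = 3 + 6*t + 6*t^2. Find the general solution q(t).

q = 9/2 + 3*t**2/2 + 9*t/2 + C1*exp(2*t) + C2*t*exp(2*t)

Characteristic equation r² - 4r + 4 = 0 has discriminant (-4)² - 4·(4) = 0, so r = 2 is a repeated root.
Hence q_h = (C1 + C2*t)*exp(2*t).
For the particular solution try q_p = A0 + A1*t + A2*t^2. Substituting and matching coefficients of each power of t gives A0 = 9/2, A1 = 9/2, A2 = 3/2, so q_p = 9/2 + 3*t^2/2 + 9*t/2.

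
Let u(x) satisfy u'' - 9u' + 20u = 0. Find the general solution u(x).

u = C1*exp(5*x) + C2*exp(4*x)

Characteristic equation r² - 9r + 20 = 0 factors as (r - 5)(r - 4) = 0, so r = 5, 4.
Hence u_h = C1*exp(5*x) + C2*exp(4*x).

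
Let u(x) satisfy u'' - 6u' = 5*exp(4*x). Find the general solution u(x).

u = C2 - 5*exp(4*x)/8 + C1*exp(6*x)

Characteristic equation r² - 6r = 0 factors as (r - 6)r = 0, so r = 6, 0.
Hence u_h = C1*exp(6*x) + C2.
Try u_p = A*exp(4*x). Substituting into the equation and dividing by exp(4*x) gives A = -5/8, so u_p = -5*exp(4*x)/8.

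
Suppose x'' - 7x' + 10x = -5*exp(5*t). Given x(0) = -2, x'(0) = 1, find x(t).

Characteristic equation r² - 7r + 10 = 0 factors as (r - 2)(r - 5) = 0, so r = 2, 5.
Hence x_h = C1*exp(2*t) + C2*exp(5*t).
Since exp(5*t) solves the homogeneous equation (r = 5 is a root of multiplicity 1), multiply the trial by t. Try x_p = A*t*exp(5*t). Substituting into the equation and dividing by exp(5*t) gives A = -5/3, so x_p = -5*t*exp(5*t)/3.
General solution: x = C1*exp(2*t) + C2*exp(5*t) - 5*t*exp(5*t)/3.
Apply the initial conditions: x(0) = C1 + C2 = -2 and x'(0) = -5/3 + 2*C1 + 5*C2 = 1. Solving gives C1 = -38/9, C2 = 20/9.

x = -38*exp(2*t)/9 + 20*exp(5*t)/9 - 5*t*exp(5*t)/3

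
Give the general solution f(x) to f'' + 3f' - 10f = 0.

f = C1*exp(-5*x) + C2*exp(2*x)

Characteristic equation r² + 3r - 10 = 0 factors as (r + 5)(r - 2) = 0, so r = -5, 2.
Hence f_h = C1*exp(-5*x) + C2*exp(2*x).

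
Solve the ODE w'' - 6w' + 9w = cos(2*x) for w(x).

w = -12*sin(2*x)/169 + 5*cos(2*x)/169 + C1*exp(3*x) + C2*x*exp(3*x)

Characteristic equation r² - 6r + 9 = 0 has discriminant (-6)² - 4·(9) = 0, so r = 3 is a repeated root.
Hence w_h = (C1 + C2*x)*exp(3*x).
Try w_p = A*cos(2*x) + B*sin(2*x). Substituting and equating the coefficients of cos(2x) and sin(2x) gives A = 5/169, B = -12/169, so w_p = -12*sin(2*x)/169 + 5*cos(2*x)/169.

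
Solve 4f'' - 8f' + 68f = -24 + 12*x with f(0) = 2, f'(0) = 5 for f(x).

f = -96/289 + 3*x/17 + 180*exp(x)*sin(4*x)/289 + 674*cos(4*x)*exp(x)/289

Divide through by 4: f'' - 2f' + 17f = -6 + 3*x.
Characteristic equation r² - 2r + 17 = 0 has discriminant (-2)² - 4·(17) = -64 < 0, so r = 1 ± 4i.
Hence f_h = C1*cos(4*x)*exp(x) + C2*exp(x)*sin(4*x).
For the particular solution try f_p = A0 + A1*x. Substituting and matching coefficients of each power of x gives A0 = -96/289, A1 = 3/17, so f_p = -96/289 + 3*x/17.
General solution: f = -96/289 + 3*x/17 + C1*cos(4*x)*exp(x) + C2*exp(x)*sin(4*x).
Apply the initial conditions: f(0) = -96/289 + C1 = 2 and f'(0) = 3/17 + C1 + 4*C2 = 5. Solving gives C1 = 674/289, C2 = 180/289.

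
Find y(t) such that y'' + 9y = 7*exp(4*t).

Characteristic equation r² + 9 = 0 has discriminant (0)² - 4·(9) = -36 < 0, so r = ± 3i.
Hence y_h = C1*cos(3*t) + C2*sin(3*t).
Try y_p = A*exp(4*t). Substituting into the equation and dividing by exp(4*t) gives A = 7/25, so y_p = 7*exp(4*t)/25.

y = 7*exp(4*t)/25 + C1*cos(3*t) + C2*sin(3*t)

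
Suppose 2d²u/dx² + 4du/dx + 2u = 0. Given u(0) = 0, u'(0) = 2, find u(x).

Divide through by 2: u'' + 2u' + u = 0.
Characteristic equation r² + 2r + 1 = 0 has discriminant (2)² - 4·(1) = 0, so r = -1 is a repeated root.
Hence u_h = (C1 + C2*x)*exp(-x).
Apply the initial conditions: u(0) = C1 = 0 and u'(0) = C2 - C1 = 2. Solving gives C1 = 0, C2 = 2.

u = 2*x*exp(-x)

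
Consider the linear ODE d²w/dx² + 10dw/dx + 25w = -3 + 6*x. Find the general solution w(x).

w = -27/125 + 6*x/25 + C1*exp(-5*x) + C2*x*exp(-5*x)

Characteristic equation r² + 10r + 25 = 0 has discriminant (10)² - 4·(25) = 0, so r = -5 is a repeated root.
Hence w_h = (C1 + C2*x)*exp(-5*x).
For the particular solution try w_p = A0 + A1*x. Substituting and matching coefficients of each power of x gives A0 = -27/125, A1 = 6/25, so w_p = -27/125 + 6*x/25.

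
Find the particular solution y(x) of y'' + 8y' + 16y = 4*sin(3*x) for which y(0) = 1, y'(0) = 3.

Characteristic equation r² + 8r + 16 = 0 has discriminant (8)² - 4·(16) = 0, so r = -4 is a repeated root.
Hence y_h = (C1 + C2*x)*exp(-4*x).
Try y_p = A*cos(3*x) + B*sin(3*x). Substituting and equating the coefficients of cos(3x) and sin(3x) gives A = -96/625, B = 28/625, so y_p = -96*cos(3*x)/625 + 28*sin(3*x)/625.
General solution: y = -96*cos(3*x)/625 + 28*sin(3*x)/625 + C1*exp(-4*x) + C2*x*exp(-4*x).
Apply the initial conditions: y(0) = -96/625 + C1 = 1 and y'(0) = 84/625 + C2 - 4*C1 = 3. Solving gives C1 = 721/625, C2 = 187/25.

y = -96*cos(3*x)/625 + 28*sin(3*x)/625 + 721*exp(-4*x)/625 + 187*x*exp(-4*x)/25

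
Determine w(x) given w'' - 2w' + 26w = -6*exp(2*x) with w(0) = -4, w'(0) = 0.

w = -3*exp(2*x)/13 - 49*cos(5*x)*exp(x)/13 + 11*exp(x)*sin(5*x)/13

Characteristic equation r² - 2r + 26 = 0 has discriminant (-2)² - 4·(26) = -100 < 0, so r = 1 ± 5i.
Hence w_h = C1*cos(5*x)*exp(x) + C2*exp(x)*sin(5*x).
Try w_p = A*exp(2*x). Substituting into the equation and dividing by exp(2*x) gives A = -3/13, so w_p = -3*exp(2*x)/13.
General solution: w = -3*exp(2*x)/13 + C1*cos(5*x)*exp(x) + C2*exp(x)*sin(5*x).
Apply the initial conditions: w(0) = -3/13 + C1 = -4 and w'(0) = -6/13 + C1 + 5*C2 = 0. Solving gives C1 = -49/13, C2 = 11/13.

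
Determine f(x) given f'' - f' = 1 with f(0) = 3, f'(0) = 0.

f = 2 - x + exp(x)

Characteristic equation r² - r = 0 factors as (r - 1)r = 0, so r = 1, 0.
Hence f_h = C1*exp(x) + C2.
Since 1 solves the homogeneous equation (r = 0 is a root of multiplicity 1), multiply the trial by x. Try f_p = A*x. Substituting into the equation and dividing by 1 gives A = -1, so f_p = -x.
General solution: f = C2 - x + C1*exp(x).
Apply the initial conditions: f(0) = C1 + C2 = 3 and f'(0) = -1 + C1 = 0. Solving gives C1 = 1, C2 = 2.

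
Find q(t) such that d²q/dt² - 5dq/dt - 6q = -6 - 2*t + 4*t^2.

Characteristic equation r² - 5r - 6 = 0 factors as (r + 1)(r - 6) = 0, so r = -1, 6.
Hence q_h = C1*exp(-t) + C2*exp(6*t).
For the particular solution try q_p = A0 + A1*t + A2*t^2. Substituting and matching coefficients of each power of t gives A0 = -23/54, A1 = 13/9, A2 = -2/3, so q_p = -23/54 - 2*t^2/3 + 13*t/9.

q = -23/54 - 2*t**2/3 + 13*t/9 + C1*exp(-t) + C2*exp(6*t)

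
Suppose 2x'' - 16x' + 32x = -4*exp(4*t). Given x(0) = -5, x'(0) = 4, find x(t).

x = -5*exp(4*t) - t**2*exp(4*t) + 24*t*exp(4*t)

Divide through by 2: x'' - 8x' + 16x = -2*exp(4*t).
Characteristic equation r² - 8r + 16 = 0 has discriminant (-8)² - 4·(16) = 0, so r = 4 is a repeated root.
Hence x_h = (C1 + C2*t)*exp(4*t).
Since exp(4*t) solves the homogeneous equation (r = 4 is a root of multiplicity 2), multiply the trial by t^2. Try x_p = A*t^2*exp(4*t). Substituting into the equation and dividing by exp(4*t) gives A = -1, so x_p = -t^2*exp(4*t).
General solution: x = C1*exp(4*t) - t^2*exp(4*t) + C2*t*exp(4*t).
Apply the initial conditions: x(0) = C1 = -5 and x'(0) = C2 + 4*C1 = 4. Solving gives C1 = -5, C2 = 24.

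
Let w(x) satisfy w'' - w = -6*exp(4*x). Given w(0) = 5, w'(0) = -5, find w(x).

w = -2*exp(4*x)/5 + 22*exp(-x)/5 + exp(x)

Characteristic equation r² - 1 = 0 factors as (r + 1)(r - 1) = 0, so r = -1, 1.
Hence w_h = C1*exp(-x) + C2*exp(x).
Try w_p = A*exp(4*x). Substituting into the equation and dividing by exp(4*x) gives A = -2/5, so w_p = -2*exp(4*x)/5.
General solution: w = -2*exp(4*x)/5 + C1*exp(-x) + C2*exp(x).
Apply the initial conditions: w(0) = -2/5 + C1 + C2 = 5 and w'(0) = -8/5 + C2 - C1 = -5. Solving gives C1 = 22/5, C2 = 1.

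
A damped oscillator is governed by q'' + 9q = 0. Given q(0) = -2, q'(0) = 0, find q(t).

q = -2*cos(3*t)

Characteristic equation r² + 9 = 0 has discriminant (0)² - 4·(9) = -36 < 0, so r = ± 3i.
Hence q_h = C1*cos(3*t) + C2*sin(3*t).
Apply the initial conditions: q(0) = C1 = -2 and q'(0) = 3*C2 = 0. Solving gives C1 = -2, C2 = 0.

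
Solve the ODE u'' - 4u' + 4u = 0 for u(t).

u = C1*exp(2*t) + C2*t*exp(2*t)

Characteristic equation r² - 4r + 4 = 0 has discriminant (-4)² - 4·(4) = 0, so r = 2 is a repeated root.
Hence u_h = (C1 + C2*t)*exp(2*t).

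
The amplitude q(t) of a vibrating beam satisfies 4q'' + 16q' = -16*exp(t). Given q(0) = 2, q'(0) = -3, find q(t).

q = 9/4 - 4*exp(t)/5 + 11*exp(-4*t)/20

Divide through by 4: q'' + 4q' = -4*exp(t).
Characteristic equation r² + 4r = 0 factors as (r + 4)r = 0, so r = -4, 0.
Hence q_h = C1*exp(-4*t) + C2.
Try q_p = A*exp(t). Substituting into the equation and dividing by exp(t) gives A = -4/5, so q_p = -4*exp(t)/5.
General solution: q = C2 - 4*exp(t)/5 + C1*exp(-4*t).
Apply the initial conditions: q(0) = -4/5 + C1 + C2 = 2 and q'(0) = -4/5 - 4*C1 = -3. Solving gives C1 = 11/20, C2 = 9/4.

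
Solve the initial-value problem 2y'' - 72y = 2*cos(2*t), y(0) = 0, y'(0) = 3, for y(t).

Divide through by 2: y'' - 36y = cos(2*t).
Characteristic equation r² - 36 = 0 factors as (r + 6)(r - 6) = 0, so r = -6, 6.
Hence y_h = C1*exp(-6*t) + C2*exp(6*t).
Try y_p = A*cos(2*t) + B*sin(2*t). Substituting and equating the coefficients of cos(2t) and sin(2t) gives A = -1/40, B = 0, so y_p = -cos(2*t)/40.
General solution: y = -cos(2*t)/40 + C1*exp(-6*t) + C2*exp(6*t).
Apply the initial conditions: y(0) = -1/40 + C1 + C2 = 0 and y'(0) = -6*C1 + 6*C2 = 3. Solving gives C1 = -19/80, C2 = 21/80.

y = -19*exp(-6*t)/80 - cos(2*t)/40 + 21*exp(6*t)/80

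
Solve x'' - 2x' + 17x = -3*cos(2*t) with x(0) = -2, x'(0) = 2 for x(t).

Characteristic equation r² - 2r + 17 = 0 has discriminant (-2)² - 4·(17) = -64 < 0, so r = 1 ± 4i.
Hence x_h = C1*cos(4*t)*exp(t) + C2*exp(t)*sin(4*t).
Try x_p = A*cos(2*t) + B*sin(2*t). Substituting and equating the coefficients of cos(2t) and sin(2t) gives A = -39/185, B = 12/185, so x_p = -39*cos(2*t)/185 + 12*sin(2*t)/185.
General solution: x = -39*cos(2*t)/185 + 12*sin(2*t)/185 + C1*cos(4*t)*exp(t) + C2*exp(t)*sin(4*t).
Apply the initial conditions: x(0) = -39/185 + C1 = -2 and x'(0) = 24/185 + C1 + 4*C2 = 2. Solving gives C1 = -331/185, C2 = 677/740.

x = -39*cos(2*t)/185 + 12*sin(2*t)/185 - 331*cos(4*t)*exp(t)/185 + 677*exp(t)*sin(4*t)/740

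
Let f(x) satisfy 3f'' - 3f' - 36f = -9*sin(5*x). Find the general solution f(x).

f = -15*cos(5*x)/1394 + 111*sin(5*x)/1394 + C1*exp(4*x) + C2*exp(-3*x)

Divide through by 3: f'' - f' - 12f = -3*sin(5*x).
Characteristic equation r² - r - 12 = 0 factors as (r - 4)(r + 3) = 0, so r = 4, -3.
Hence f_h = C1*exp(4*x) + C2*exp(-3*x).
Try f_p = A*cos(5*x) + B*sin(5*x). Substituting and equating the coefficients of cos(5x) and sin(5x) gives A = -15/1394, B = 111/1394, so f_p = -15*cos(5*x)/1394 + 111*sin(5*x)/1394.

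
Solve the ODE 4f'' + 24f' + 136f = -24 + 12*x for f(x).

f = -111/578 + 3*x/34 + C1*cos(5*x)*exp(-3*x) + C2*exp(-3*x)*sin(5*x)

Divide through by 4: f'' + 6f' + 34f = -6 + 3*x.
Characteristic equation r² + 6r + 34 = 0 has discriminant (6)² - 4·(34) = -100 < 0, so r = -3 ± 5i.
Hence f_h = C1*cos(5*x)*exp(-3*x) + C2*exp(-3*x)*sin(5*x).
For the particular solution try f_p = A0 + A1*x. Substituting and matching coefficients of each power of x gives A0 = -111/578, A1 = 3/34, so f_p = -111/578 + 3*x/34.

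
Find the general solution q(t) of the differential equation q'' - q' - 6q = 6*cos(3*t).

Characteristic equation r² - r - 6 = 0 factors as (r + 2)(r - 3) = 0, so r = -2, 3.
Hence q_h = C1*exp(-2*t) + C2*exp(3*t).
Try q_p = A*cos(3*t) + B*sin(3*t). Substituting and equating the coefficients of cos(3t) and sin(3t) gives A = -5/13, B = -1/13, so q_p = -5*cos(3*t)/13 - sin(3*t)/13.

q = -5*cos(3*t)/13 - sin(3*t)/13 + C1*exp(-2*t) + C2*exp(3*t)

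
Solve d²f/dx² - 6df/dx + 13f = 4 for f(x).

Characteristic equation r² - 6r + 13 = 0 has discriminant (-6)² - 4·(13) = -16 < 0, so r = 3 ± 2i.
Hence f_h = C1*cos(2*x)*exp(3*x) + C2*exp(3*x)*sin(2*x).
For the particular solution try f_p = A0. Substituting and matching coefficients of each power of x gives A0 = 4/13, so f_p = 4/13.

f = 4/13 + C1*cos(2*x)*exp(3*x) + C2*exp(3*x)*sin(2*x)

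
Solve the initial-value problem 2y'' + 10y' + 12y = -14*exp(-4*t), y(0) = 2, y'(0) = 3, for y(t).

Divide through by 2: y'' + 5y' + 6y = -7*exp(-4*t).
Characteristic equation r² + 5r + 6 = 0 factors as (r + 3)(r + 2) = 0, so r = -3, -2.
Hence y_h = C1*exp(-3*t) + C2*exp(-2*t).
Try y_p = A*exp(-4*t). Substituting into the equation and dividing by exp(-4*t) gives A = -7/2, so y_p = -7*exp(-4*t)/2.
General solution: y = -7*exp(-4*t)/2 + C1*exp(-3*t) + C2*exp(-2*t).
Apply the initial conditions: y(0) = -7/2 + C1 + C2 = 2 and y'(0) = 14 - 3*C1 - 2*C2 = 3. Solving gives C1 = 0, C2 = 11/2.

y = -7*exp(-4*t)/2 + 11*exp(-2*t)/2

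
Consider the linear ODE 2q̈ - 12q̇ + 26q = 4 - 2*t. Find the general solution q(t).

q = 20/169 - t/13 + C1*cos(2*t)*exp(3*t) + C2*exp(3*t)*sin(2*t)

Divide through by 2: q'' - 6q' + 13q = 2 - t.
Characteristic equation r² - 6r + 13 = 0 has discriminant (-6)² - 4·(13) = -16 < 0, so r = 3 ± 2i.
Hence q_h = C1*cos(2*t)*exp(3*t) + C2*exp(3*t)*sin(2*t).
For the particular solution try q_p = A0 + A1*t. Substituting and matching coefficients of each power of t gives A0 = 20/169, A1 = -1/13, so q_p = 20/169 - t/13.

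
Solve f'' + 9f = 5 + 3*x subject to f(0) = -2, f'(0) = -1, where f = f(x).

f = 5/9 - 23*cos(3*x)/9 - 4*sin(3*x)/9 + x/3

Characteristic equation r² + 9 = 0 has discriminant (0)² - 4·(9) = -36 < 0, so r = ± 3i.
Hence f_h = C1*cos(3*x) + C2*sin(3*x).
For the particular solution try f_p = A0 + A1*x. Substituting and matching coefficients of each power of x gives A0 = 5/9, A1 = 1/3, so f_p = 5/9 + x/3.
General solution: f = 5/9 + x/3 + C1*cos(3*x) + C2*sin(3*x).
Apply the initial conditions: f(0) = 5/9 + C1 = -2 and f'(0) = 1/3 + 3*C2 = -1. Solving gives C1 = -23/9, C2 = -4/9.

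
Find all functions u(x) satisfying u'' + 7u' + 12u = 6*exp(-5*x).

u = 3*exp(-5*x) + C1*exp(-3*x) + C2*exp(-4*x)

Characteristic equation r² + 7r + 12 = 0 factors as (r + 3)(r + 4) = 0, so r = -3, -4.
Hence u_h = C1*exp(-3*x) + C2*exp(-4*x).
Try u_p = A*exp(-5*x). Substituting into the equation and dividing by exp(-5*x) gives A = 3, so u_p = 3*exp(-5*x).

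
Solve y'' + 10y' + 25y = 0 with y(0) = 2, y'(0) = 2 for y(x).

Characteristic equation r² + 10r + 25 = 0 has discriminant (10)² - 4·(25) = 0, so r = -5 is a repeated root.
Hence y_h = (C1 + C2*x)*exp(-5*x).
Apply the initial conditions: y(0) = C1 = 2 and y'(0) = C2 - 5*C1 = 2. Solving gives C1 = 2, C2 = 12.

y = 2*exp(-5*x) + 12*x*exp(-5*x)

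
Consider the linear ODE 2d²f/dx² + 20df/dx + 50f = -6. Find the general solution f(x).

Divide through by 2: f'' + 10f' + 25f = -3.
Characteristic equation r² + 10r + 25 = 0 has discriminant (10)² - 4·(25) = 0, so r = -5 is a repeated root.
Hence f_h = (C1 + C2*x)*exp(-5*x).
For the particular solution try f_p = A0. Substituting and matching coefficients of each power of x gives A0 = -3/25, so f_p = -3/25.

f = -3/25 + C1*exp(-5*x) + C2*x*exp(-5*x)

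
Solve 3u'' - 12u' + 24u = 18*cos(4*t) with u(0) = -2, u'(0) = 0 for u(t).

Divide through by 3: u'' - 4u' + 8u = 6*cos(4*t).
Characteristic equation r² - 4r + 8 = 0 has discriminant (-4)² - 4·(8) = -16 < 0, so r = 2 ± 2i.
Hence u_h = C1*cos(2*t)*exp(2*t) + C2*exp(2*t)*sin(2*t).
Try u_p = A*cos(4*t) + B*sin(4*t). Substituting and equating the coefficients of cos(4t) and sin(4t) gives A = -3/20, B = -3/10, so u_p = -3*sin(4*t)/10 - 3*cos(4*t)/20.
General solution: u = -3*sin(4*t)/10 - 3*cos(4*t)/20 + C1*cos(2*t)*exp(2*t) + C2*exp(2*t)*sin(2*t).
Apply the initial conditions: u(0) = -3/20 + C1 = -2 and u'(0) = -6/5 + 2*C1 + 2*C2 = 0. Solving gives C1 = -37/20, C2 = 49/20.

u = -3*sin(4*t)/10 - 3*cos(4*t)/20 - 37*cos(2*t)*exp(2*t)/20 + 49*exp(2*t)*sin(2*t)/20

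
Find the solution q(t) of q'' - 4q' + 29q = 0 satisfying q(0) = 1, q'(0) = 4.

q = cos(5*t)*exp(2*t) + 2*exp(2*t)*sin(5*t)/5

Characteristic equation r² - 4r + 29 = 0 has discriminant (-4)² - 4·(29) = -100 < 0, so r = 2 ± 5i.
Hence q_h = C1*cos(5*t)*exp(2*t) + C2*exp(2*t)*sin(5*t).
Apply the initial conditions: q(0) = C1 = 1 and q'(0) = 2*C1 + 5*C2 = 4. Solving gives C1 = 1, C2 = 2/5.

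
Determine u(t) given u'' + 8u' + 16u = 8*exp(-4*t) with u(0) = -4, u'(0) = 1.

u = -4*exp(-4*t) - 15*t*exp(-4*t) + 4*t**2*exp(-4*t)

Characteristic equation r² + 8r + 16 = 0 has discriminant (8)² - 4·(16) = 0, so r = -4 is a repeated root.
Hence u_h = (C1 + C2*t)*exp(-4*t).
Since exp(-4*t) solves the homogeneous equation (r = -4 is a root of multiplicity 2), multiply the trial by t^2. Try u_p = A*t^2*exp(-4*t). Substituting into the equation and dividing by exp(-4*t) gives A = 4, so u_p = 4*t^2*exp(-4*t).
General solution: u = C1*exp(-4*t) + 4*t^2*exp(-4*t) + C2*t*exp(-4*t).
Apply the initial conditions: u(0) = C1 = -4 and u'(0) = C2 - 4*C1 = 1. Solving gives C1 = -4, C2 = -15.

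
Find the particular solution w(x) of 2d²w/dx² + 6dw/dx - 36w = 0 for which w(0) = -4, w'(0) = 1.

Divide through by 2: w'' + 3w' - 18w = 0.
Characteristic equation r² + 3r - 18 = 0 factors as (r + 6)(r - 3) = 0, so r = -6, 3.
Hence w_h = C1*exp(-6*x) + C2*exp(3*x).
Apply the initial conditions: w(0) = C1 + C2 = -4 and w'(0) = -6*C1 + 3*C2 = 1. Solving gives C1 = -13/9, C2 = -23/9.

w = -23*exp(3*x)/9 - 13*exp(-6*x)/9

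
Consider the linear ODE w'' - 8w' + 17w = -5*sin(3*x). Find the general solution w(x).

Characteristic equation r² - 8r + 17 = 0 has discriminant (-8)² - 4·(17) = -4 < 0, so r = 4 ± i.
Hence w_h = C1*cos(x)*exp(4*x) + C2*exp(4*x)*sin(x).
Try w_p = A*cos(3*x) + B*sin(3*x). Substituting and equating the coefficients of cos(3x) and sin(3x) gives A = -3/16, B = -1/16, so w_p = -3*cos(3*x)/16 - sin(3*x)/16.

w = -3*cos(3*x)/16 - sin(3*x)/16 + C1*cos(x)*exp(4*x) + C2*exp(4*x)*sin(x)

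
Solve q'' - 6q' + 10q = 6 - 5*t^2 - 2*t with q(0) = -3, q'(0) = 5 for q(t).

q = 11/50 - 4*t/5 - t**2/2 - 161*cos(t)*exp(3*t)/50 + 773*exp(3*t)*sin(t)/50

Characteristic equation r² - 6r + 10 = 0 has discriminant (-6)² - 4·(10) = -4 < 0, so r = 3 ± i.
Hence q_h = C1*cos(t)*exp(3*t) + C2*exp(3*t)*sin(t).
For the particular solution try q_p = A0 + A1*t + A2*t^2. Substituting and matching coefficients of each power of t gives A0 = 11/50, A1 = -4/5, A2 = -1/2, so q_p = 11/50 - 4*t/5 - t^2/2.
General solution: q = 11/50 - 4*t/5 - t^2/2 + C1*cos(t)*exp(3*t) + C2*exp(3*t)*sin(t).
Apply the initial conditions: q(0) = 11/50 + C1 = -3 and q'(0) = -4/5 + C2 + 3*C1 = 5. Solving gives C1 = -161/50, C2 = 773/50.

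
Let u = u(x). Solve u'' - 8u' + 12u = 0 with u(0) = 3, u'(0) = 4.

u = -exp(6*x)/2 + 7*exp(2*x)/2

Characteristic equation r² - 8r + 12 = 0 factors as (r - 2)(r - 6) = 0, so r = 2, 6.
Hence u_h = C1*exp(2*x) + C2*exp(6*x).
Apply the initial conditions: u(0) = C1 + C2 = 3 and u'(0) = 2*C1 + 6*C2 = 4. Solving gives C1 = 7/2, C2 = -1/2.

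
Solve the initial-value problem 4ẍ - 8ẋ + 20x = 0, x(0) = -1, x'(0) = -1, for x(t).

x = -cos(2*t)*exp(t)

Divide through by 4: x'' - 2x' + 5x = 0.
Characteristic equation r² - 2r + 5 = 0 has discriminant (-2)² - 4·(5) = -16 < 0, so r = 1 ± 2i.
Hence x_h = C1*cos(2*t)*exp(t) + C2*exp(t)*sin(2*t).
Apply the initial conditions: x(0) = C1 = -1 and x'(0) = C1 + 2*C2 = -1. Solving gives C1 = -1, C2 = 0.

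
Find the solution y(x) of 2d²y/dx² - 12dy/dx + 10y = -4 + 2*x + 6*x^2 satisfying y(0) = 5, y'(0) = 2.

y = 166/125 - 207*exp(5*x)/250 + 3*x**2/5 + 9*exp(x)/2 + 41*x/25

Divide through by 2: y'' - 6y' + 5y = -2 + x + 3*x^2.
Characteristic equation r² - 6r + 5 = 0 factors as (r - 5)(r - 1) = 0, so r = 5, 1.
Hence y_h = C1*exp(5*x) + C2*exp(x).
For the particular solution try y_p = A0 + A1*x + A2*x^2. Substituting and matching coefficients of each power of x gives A0 = 166/125, A1 = 41/25, A2 = 3/5, so y_p = 166/125 + 3*x^2/5 + 41*x/25.
General solution: y = 166/125 + 3*x^2/5 + 41*x/25 + C1*exp(5*x) + C2*exp(x).
Apply the initial conditions: y(0) = 166/125 + C1 + C2 = 5 and y'(0) = 41/25 + C2 + 5*C1 = 2. Solving gives C1 = -207/250, C2 = 9/2.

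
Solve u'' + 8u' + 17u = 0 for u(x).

Characteristic equation r² + 8r + 17 = 0 has discriminant (8)² - 4·(17) = -4 < 0, so r = -4 ± i.
Hence u_h = C1*cos(x)*exp(-4*x) + C2*exp(-4*x)*sin(x).

u = C1*cos(x)*exp(-4*x) + C2*exp(-4*x)*sin(x)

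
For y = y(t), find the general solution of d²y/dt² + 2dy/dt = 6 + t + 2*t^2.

Characteristic equation r² + 2r = 0 factors as (r + 2)r = 0, so r = -2, 0.
Hence y_h = C1*exp(-2*t) + C2.
Since 0 is a characteristic root (multiplicity 1), multiply the polynomial trial by t: try y_p = t*(A0 + A1*t + A2*t^2). Substituting and matching coefficients of each power of t gives A0 = 13/4, A1 = -1/4, A2 = 1/3, so y_p = -t^2/4 + t^3/3 + 13*t/4.

y = C2 - t**2/4 + t**3/3 + 13*t/4 + C1*exp(-2*t)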